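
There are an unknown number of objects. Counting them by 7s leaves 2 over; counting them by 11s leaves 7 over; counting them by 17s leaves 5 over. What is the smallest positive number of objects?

From N ≡ 2 (mod 7) write N = 2 + 7t. Substituting into N ≡ 7 (mod 11) gives 7t ≡ 5 (mod 11), and since 7⁻¹ ≡ 8 (mod 11), t ≡ 7. Hence N ≡ 2 + 7·7 = 51 (mod 77).
From N ≡ 51 (mod 77) write N = 51 + 77t. Substituting into N ≡ 5 (mod 17) gives 77t ≡ 5 (mod 17), and since 9⁻¹ ≡ 2 (mod 17), t ≡ 10. Hence N ≡ 51 + 77·10 = 821 (mod 1309).

821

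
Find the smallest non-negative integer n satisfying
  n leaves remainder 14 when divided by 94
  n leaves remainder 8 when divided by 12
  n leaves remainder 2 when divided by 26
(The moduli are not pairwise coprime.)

860

Combine the congruences pairwise.
gcd(94, 12) = 2 and 2 | (8 − 14), so the pair is consistent; merging gives n ≡ 296 (mod 564), where 564 = lcm(94, 12).
gcd(564, 26) = 2 and 2 | (2 − 296), so the pair is consistent; merging gives n ≡ 860 (mod 7332), where 7332 = lcm(564, 26).
The solution is unique modulo lcm(94, 12, 26) = 7332.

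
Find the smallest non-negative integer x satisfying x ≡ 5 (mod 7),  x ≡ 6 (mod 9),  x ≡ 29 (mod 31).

1734

From x ≡ 5 (mod 7) write x = 5 + 7t. Substituting into x ≡ 6 (mod 9) gives 7t ≡ 1 (mod 9), and since 7⁻¹ ≡ 4 (mod 9), t ≡ 4. Hence x ≡ 5 + 7·4 = 33 (mod 63).
From x ≡ 33 (mod 63) write x = 33 + 63t. Substituting into x ≡ 29 (mod 31) gives 63t ≡ 27 (mod 31), and since 1⁻¹ ≡ 1 (mod 31), t ≡ 27. Hence x ≡ 33 + 63·27 = 1734 (mod 1953).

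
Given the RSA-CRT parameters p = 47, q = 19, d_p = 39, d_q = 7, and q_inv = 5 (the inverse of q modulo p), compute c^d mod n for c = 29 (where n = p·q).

509

m₁ = c^(d_p) mod p: c ≡ 29 (mod 47), and 29^39 mod 47 = 39.
m₂ = c^(d_q) mod q: c ≡ 10 (mod 19), and 10^7 mod 19 = 15.
h = q_inv·(m₁ − m₂) mod p = 5·(39 − 15) mod 47 = 26.
m = m₂ + h·q = 15 + 26·19 = 509.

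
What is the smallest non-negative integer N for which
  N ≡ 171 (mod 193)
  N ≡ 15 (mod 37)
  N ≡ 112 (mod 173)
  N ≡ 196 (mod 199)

61841038

The moduli are pairwise coprime; M = 193·37·173·199 = 245843207.
M/193 = 1273799; 1273799 ≡ 192 (mod 193); 192·192 ≡ 1, so inverse 192.
M/37 = 6644411; 6644411 ≡ 25 (mod 37); 25·3 ≡ 1, so inverse 3.
M/173 = 1421059; 1421059 ≡ 37 (mod 173); 37·159 ≡ 1, so inverse 159.
M/199 = 1235393; 1235393 ≡ 1 (mod 199), inverse 1.
N ≡ 171·1273799·192 + 15·6644411·3 + 112·1421059·159 + 196·1235393·1 = 67668722963.
67668722963 mod 245843207 = 61841038.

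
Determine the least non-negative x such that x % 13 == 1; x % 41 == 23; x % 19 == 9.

From x ≡ 1 (mod 13) write x = 1 + 13t. Substituting into x ≡ 23 (mod 41) gives 13t ≡ 22 (mod 41), and since 13⁻¹ ≡ 19 (mod 41), t ≡ 8. Hence x ≡ 1 + 13·8 = 105 (mod 533).
From x ≡ 105 (mod 533) write x = 105 + 533t. Substituting into x ≡ 9 (mod 19) gives 533t ≡ 18 (mod 19), and since 1⁻¹ ≡ 1 (mod 19), t ≡ 18. Hence x ≡ 105 + 533·18 = 9699 (mod 10127).

9699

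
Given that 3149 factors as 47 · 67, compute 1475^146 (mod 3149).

202

Mod 47: 1475 ≡ 18; by Fermat, exponent reduces to 146 mod 46 = 8; 18^8 ≡ 14 (mod 47).
Mod 67: 1475 ≡ 1; by Fermat, exponent reduces to 146 mod 66 = 14; 1^14 ≡ 1 (mod 67).
Combine by CRT: x ≡ 14 (mod 47), x ≡ 1 (mod 67) ⇒ x ≡ 202 (mod 3149).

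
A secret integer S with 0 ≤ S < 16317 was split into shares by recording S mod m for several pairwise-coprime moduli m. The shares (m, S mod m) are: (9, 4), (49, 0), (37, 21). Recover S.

15043

From S ≡ 4 (mod 9) write S = 4 + 9t. Substituting into S ≡ 0 (mod 49) gives 9t ≡ 45 (mod 49), and since 9⁻¹ ≡ 11 (mod 49), t ≡ 5. Hence S ≡ 4 + 9·5 = 49 (mod 441).
From S ≡ 49 (mod 441) write S = 49 + 441t. Substituting into S ≡ 21 (mod 37) gives 441t ≡ 9 (mod 37), and since 34⁻¹ ≡ 12 (mod 37), t ≡ 34. Hence S ≡ 49 + 441·34 = 15043 (mod 16317).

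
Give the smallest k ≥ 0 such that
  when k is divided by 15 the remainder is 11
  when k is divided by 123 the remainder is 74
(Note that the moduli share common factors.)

Combine the congruences pairwise.
gcd(15, 123) = 3 and 3 | (74 − 11), so the pair is consistent; merging gives k ≡ 566 (mod 615), where 615 = lcm(15, 123).
The solution is unique modulo lcm(15, 123) = 615.

566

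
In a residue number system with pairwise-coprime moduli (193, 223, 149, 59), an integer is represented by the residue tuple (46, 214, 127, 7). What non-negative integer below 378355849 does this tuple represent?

21570112

Combine the congruences pairwise.
From x ≡ 46 (mod 193) write x = 46 + 193t. Substituting into x ≡ 214 (mod 223) gives 193t ≡ 168 (mod 223), and since 193⁻¹ ≡ 52 (mod 223), t ≡ 39. Hence x ≡ 46 + 193·39 = 7573 (mod 43039).
From x ≡ 7573 (mod 43039) write x = 7573 + 43039t. Substituting into x ≡ 127 (mod 149) gives 43039t ≡ 4 (mod 149), and since 127⁻¹ ≡ 88 (mod 149), t ≡ 54. Hence x ≡ 7573 + 43039·54 = 2331679 (mod 6412811).
From x ≡ 2331679 (mod 6412811) write x = 2331679 + 6412811t. Substituting into x ≡ 7 (mod 59) gives 6412811t ≡ 8 (mod 59), and since 42⁻¹ ≡ 52 (mod 59), t ≡ 3. Hence x ≡ 2331679 + 6412811·3 = 21570112 (mod 378355849).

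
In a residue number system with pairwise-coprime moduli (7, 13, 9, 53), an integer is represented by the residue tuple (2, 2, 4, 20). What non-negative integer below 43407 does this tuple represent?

The moduli are pairwise coprime; N = 7·13·9·53 = 43407.
N/7 = 6201; 6201 ≡ 6 (mod 7); 6·6 ≡ 1, so inverse 6.
N/13 = 3339; 3339 ≡ 11 (mod 13); 11·6 ≡ 1, so inverse 6.
N/9 = 4823; 4823 ≡ 8 (mod 9); 8·8 ≡ 1, so inverse 8.
N/53 = 819; 819 ≡ 24 (mod 53); 24·42 ≡ 1, so inverse 42.
x ≡ 2·6201·6 + 2·3339·6 + 4·4823·8 + 20·819·42 = 956776.
956776 mod 43407 = 1822.

1822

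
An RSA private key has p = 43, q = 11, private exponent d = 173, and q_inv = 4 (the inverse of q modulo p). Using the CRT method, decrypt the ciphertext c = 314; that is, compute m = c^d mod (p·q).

117

d_p = d mod (p−1) = 173 mod 42 = 5; d_q = d mod (q−1) = 3.
m₁ = c^(d_p) mod p: c ≡ 13 (mod 43), and 13^5 mod 43 = 31.
m₂ = c^(d_q) mod q: c ≡ 6 (mod 11), and 6^3 mod 11 = 7.
h = q_inv·(m₁ − m₂) mod p = 4·(31 − 7) mod 43 = 10.
m = m₂ + h·q = 7 + 10·11 = 117.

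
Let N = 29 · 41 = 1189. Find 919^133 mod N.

Mod 29: 919 ≡ 20; by Fermat, exponent reduces to 133 mod 28 = 21; 20^21 ≡ 1 (mod 29).
Mod 41: 919 ≡ 17; by Fermat, exponent reduces to 133 mod 40 = 13; 17^13 ≡ 22 (mod 41).
Combine by CRT: x ≡ 1 (mod 29), x ≡ 22 (mod 41) ⇒ x ≡ 842 (mod 1189).

842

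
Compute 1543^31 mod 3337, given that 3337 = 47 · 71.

3335

Mod 47: 1543 ≡ 39; 39^31 ≡ 45 (mod 47).
Mod 71: 1543 ≡ 52; 52^31 ≡ 69 (mod 71).
Combine by CRT: x ≡ 45 (mod 47), x ≡ 69 (mod 71) ⇒ x ≡ 3335 (mod 3337).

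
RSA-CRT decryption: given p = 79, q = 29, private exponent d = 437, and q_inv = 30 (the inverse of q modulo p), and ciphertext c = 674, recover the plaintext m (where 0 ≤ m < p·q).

198

d_p = d mod (p−1) = 437 mod 78 = 47; d_q = d mod (q−1) = 17.
m₁ = c^(d_p) mod p: c ≡ 42 (mod 79), and 42^47 mod 79 = 40.
m₂ = c^(d_q) mod q: c ≡ 7 (mod 29), and 7^17 mod 29 = 24.
h = q_inv·(m₁ − m₂) mod p = 30·(40 − 24) mod 79 = 6.
m = m₂ + h·q = 24 + 6·29 = 198.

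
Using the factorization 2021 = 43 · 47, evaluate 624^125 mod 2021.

45

Mod 43: 624 ≡ 22; by Fermat, exponent reduces to 125 mod 42 = 41; 22^41 ≡ 2 (mod 43).
Mod 47: 624 ≡ 13; by Fermat, exponent reduces to 125 mod 46 = 33; 13^33 ≡ 45 (mod 47).
Combine by CRT: x ≡ 2 (mod 43), x ≡ 45 (mod 47) ⇒ x ≡ 45 (mod 2021).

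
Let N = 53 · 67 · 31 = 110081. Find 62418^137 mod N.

6099

Mod 53: 62418 ≡ 37; by Fermat, exponent reduces to 137 mod 52 = 33; 37^33 ≡ 4 (mod 53).
Mod 67: 62418 ≡ 41; by Fermat, exponent reduces to 137 mod 66 = 5; 41^5 ≡ 2 (mod 67).
Mod 31: 62418 ≡ 15; by Fermat, exponent reduces to 137 mod 30 = 17; 15^17 ≡ 23 (mod 31).
Combine by CRT: x ≡ 4 (mod 53), x ≡ 2 (mod 67), x ≡ 23 (mod 31) ⇒ x ≡ 6099 (mod 110081).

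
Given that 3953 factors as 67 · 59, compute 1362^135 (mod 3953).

Mod 67: 1362 ≡ 22; by Fermat, exponent reduces to 135 mod 66 = 3; 22^3 ≡ 62 (mod 67).
Mod 59: 1362 ≡ 5; by Fermat, exponent reduces to 135 mod 58 = 19; 5^19 ≡ 15 (mod 59).
Combine by CRT: x ≡ 62 (mod 67), x ≡ 15 (mod 59) ⇒ x ≡ 2139 (mod 3953).

2139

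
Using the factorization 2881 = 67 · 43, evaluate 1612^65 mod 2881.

Mod 67: 1612 ≡ 4; 4^65 ≡ 17 (mod 67).
Mod 43: 1612 ≡ 21; by Fermat, exponent reduces to 65 mod 42 = 23; 21^23 ≡ 11 (mod 43).
Combine by CRT: x ≡ 17 (mod 67), x ≡ 11 (mod 43) ⇒ x ≡ 2161 (mod 2881).

2161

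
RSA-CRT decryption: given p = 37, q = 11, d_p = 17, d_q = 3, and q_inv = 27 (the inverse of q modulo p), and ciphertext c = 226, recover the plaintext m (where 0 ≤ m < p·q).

139

m₁ = c^(d_p) mod p: c ≡ 4 (mod 37), and 4^17 mod 37 = 28.
m₂ = c^(d_q) mod q: c ≡ 6 (mod 11), and 6^3 mod 11 = 7.
h = q_inv·(m₁ − m₂) mod p = 27·(28 − 7) mod 37 = 12.
m = m₂ + h·q = 7 + 12·11 = 139.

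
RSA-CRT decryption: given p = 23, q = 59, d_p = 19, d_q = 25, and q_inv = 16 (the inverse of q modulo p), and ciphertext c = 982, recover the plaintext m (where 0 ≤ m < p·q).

288

m₁ = c^(d_p) mod p: c ≡ 16 (mod 23), and 16^19 mod 23 = 12.
m₂ = c^(d_q) mod q: c ≡ 38 (mod 59), and 38^25 mod 59 = 52.
h = q_inv·(m₁ − m₂) mod p = 16·(12 − 52) mod 23 = 4.
m = m₂ + h·q = 52 + 4·59 = 288.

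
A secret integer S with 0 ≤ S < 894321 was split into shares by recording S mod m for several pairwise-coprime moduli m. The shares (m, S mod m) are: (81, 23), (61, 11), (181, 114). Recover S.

From S ≡ 23 (mod 81) write S = 23 + 81t. Substituting into S ≡ 11 (mod 61) gives 81t ≡ 49 (mod 61), and since 20⁻¹ ≡ 58 (mod 61), t ≡ 36. Hence S ≡ 23 + 81·36 = 2939 (mod 4941).
From S ≡ 2939 (mod 4941) write S = 2939 + 4941t. Substituting into S ≡ 114 (mod 181) gives 4941t ≡ 71 (mod 181), and since 54⁻¹ ≡ 57 (mod 181), t ≡ 65. Hence S ≡ 2939 + 4941·65 = 324104 (mod 894321).

324104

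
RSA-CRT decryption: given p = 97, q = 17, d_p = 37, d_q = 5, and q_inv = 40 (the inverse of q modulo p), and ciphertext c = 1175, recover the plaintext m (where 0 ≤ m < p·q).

m₁ = c^(d_p) mod p: c ≡ 11 (mod 97), and 11^37 mod 97 = 48.
m₂ = c^(d_q) mod q: c ≡ 2 (mod 17), and 2^5 mod 17 = 15.
h = q_inv·(m₁ − m₂) mod p = 40·(48 − 15) mod 97 = 59.
m = m₂ + h·q = 15 + 59·17 = 1018.

1018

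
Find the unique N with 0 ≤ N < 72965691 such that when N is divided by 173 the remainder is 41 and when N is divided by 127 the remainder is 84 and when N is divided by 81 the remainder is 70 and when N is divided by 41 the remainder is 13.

From N ≡ 41 (mod 173) write N = 41 + 173t. Substituting into N ≡ 84 (mod 127) gives 173t ≡ 43 (mod 127), and since 46⁻¹ ≡ 58 (mod 127), t ≡ 81. Hence N ≡ 41 + 173·81 = 14054 (mod 21971).
From N ≡ 14054 (mod 21971) write N = 14054 + 21971t. Substituting into N ≡ 70 (mod 81) gives 21971t ≡ 29 (mod 81), and since 20⁻¹ ≡ 77 (mod 81), t ≡ 46. Hence N ≡ 14054 + 21971·46 = 1024720 (mod 1779651).
From N ≡ 1024720 (mod 1779651) write N = 1024720 + 1779651t. Substituting into N ≡ 13 (mod 41) gives 1779651t ≡ 6 (mod 41), and since 5⁻¹ ≡ 33 (mod 41), t ≡ 34. Hence N ≡ 1024720 + 1779651·34 = 61532854 (mod 72965691).

61532854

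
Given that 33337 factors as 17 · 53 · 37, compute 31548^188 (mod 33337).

Mod 17: 31548 ≡ 13; by Fermat, exponent reduces to 188 mod 16 = 12; 13^12 ≡ 1 (mod 17).
Mod 53: 31548 ≡ 13; by Fermat, exponent reduces to 188 mod 52 = 32; 13^32 ≡ 46 (mod 53).
Mod 37: 31548 ≡ 24; by Fermat, exponent reduces to 188 mod 36 = 8; 24^8 ≡ 9 (mod 37).
Combine by CRT: x ≡ 1 (mod 17), x ≡ 46 (mod 53), x ≡ 9 (mod 37) ⇒ x ≡ 2007 (mod 33337).

2007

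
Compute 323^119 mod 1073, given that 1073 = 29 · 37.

492

Mod 29: 323 ≡ 4; by Fermat, exponent reduces to 119 mod 28 = 7; 4^7 ≡ 28 (mod 29).
Mod 37: 323 ≡ 27; by Fermat, exponent reduces to 119 mod 36 = 11; 27^11 ≡ 11 (mod 37).
Combine by CRT: x ≡ 28 (mod 29), x ≡ 11 (mod 37) ⇒ x ≡ 492 (mod 1073).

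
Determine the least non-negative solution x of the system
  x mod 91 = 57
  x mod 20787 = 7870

111805

gcd(91, 20787) = 13 and 13 | (7870 − 57), so the pair is consistent; merging gives x ≡ 111805 (mod 145509), where 145509 = lcm(91, 20787).
The solution is unique modulo lcm(91, 20787) = 145509.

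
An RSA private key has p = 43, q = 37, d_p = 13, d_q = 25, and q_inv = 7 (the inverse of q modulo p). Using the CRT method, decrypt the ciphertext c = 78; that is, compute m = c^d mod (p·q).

1177

m₁ = c^(d_p) mod p: c ≡ 35 (mod 43), and 35^13 mod 43 = 16.
m₂ = c^(d_q) mod q: c ≡ 4 (mod 37), and 4^25 mod 37 = 30.
h = q_inv·(m₁ − m₂) mod p = 7·(16 − 30) mod 43 = 31.
m = m₂ + h·q = 30 + 31·37 = 1177.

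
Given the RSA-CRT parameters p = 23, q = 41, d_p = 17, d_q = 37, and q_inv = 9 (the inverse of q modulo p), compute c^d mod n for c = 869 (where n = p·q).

m₁ = c^(d_p) mod p: c ≡ 18 (mod 23), and 18^17 mod 23 = 8.
m₂ = c^(d_q) mod q: c ≡ 8 (mod 41), and 8^37 mod 41 = 39.
h = q_inv·(m₁ − m₂) mod p = 9·(8 − 39) mod 23 = 20.
m = m₂ + h·q = 39 + 20·41 = 859.

859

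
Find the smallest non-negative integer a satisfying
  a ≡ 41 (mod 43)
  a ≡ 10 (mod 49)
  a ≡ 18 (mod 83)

105262

The moduli are pairwise coprime; N = 43·49·83 = 174881.
N/43 = 4067; 4067 ≡ 25 (mod 43); 25·31 ≡ 1, so inverse 31.
N/49 = 3569; 3569 ≡ 41 (mod 49); 41·6 ≡ 1, so inverse 6.
N/83 = 2107; 2107 ≡ 32 (mod 83); 32·13 ≡ 1, so inverse 13.
a ≡ 41·4067·31 + 10·3569·6 + 18·2107·13 = 5876335.
5876335 mod 174881 = 105262.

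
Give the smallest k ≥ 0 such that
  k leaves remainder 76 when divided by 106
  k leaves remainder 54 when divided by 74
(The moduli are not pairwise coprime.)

3680

Combine the congruences pairwise.
gcd(106, 74) = 2 and 2 | (54 − 76), so the pair is consistent; merging gives k ≡ 3680 (mod 3922), where 3922 = lcm(106, 74).
The solution is unique modulo lcm(106, 74) = 3922.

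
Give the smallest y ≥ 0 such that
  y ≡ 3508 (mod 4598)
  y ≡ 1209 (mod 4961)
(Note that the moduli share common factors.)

gcd(4598, 4961) = 121 and 121 | (1209 − 3508), so the pair is consistent; merging gives y ≡ 95468 (mod 188518), where 188518 = lcm(4598, 4961).
The solution is unique modulo lcm(4598, 4961) = 188518.

95468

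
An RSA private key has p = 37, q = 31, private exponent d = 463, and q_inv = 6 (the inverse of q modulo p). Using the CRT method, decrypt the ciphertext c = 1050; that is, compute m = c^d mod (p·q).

d_p = d mod (p−1) = 463 mod 36 = 31; d_q = d mod (q−1) = 13.
m₁ = c^(d_p) mod p: c ≡ 14 (mod 37), and 14^31 mod 37 = 23.
m₂ = c^(d_q) mod q: c ≡ 27 (mod 31), and 27^13 mod 31 = 29.
h = q_inv·(m₁ − m₂) mod p = 6·(23 − 29) mod 37 = 1.
m = m₂ + h·q = 29 + 1·31 = 60.

60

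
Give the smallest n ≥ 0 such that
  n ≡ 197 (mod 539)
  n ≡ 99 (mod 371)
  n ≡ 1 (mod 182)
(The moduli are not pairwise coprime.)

gcd(539, 371) = 7 and 7 | (99 − 197), so the pair is consistent; merging gives n ≡ 26069 (mod 28567), where 28567 = lcm(539, 371).
gcd(28567, 182) = 7 and 7 | (1 − 26069), so the pair is consistent; merging gives n ≡ 197471 (mod 742742), where 742742 = lcm(28567, 182).
The solution is unique modulo lcm(539, 371, 182) = 742742.

197471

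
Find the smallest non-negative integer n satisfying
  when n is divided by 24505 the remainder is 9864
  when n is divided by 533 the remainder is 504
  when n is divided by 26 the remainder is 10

gcd(24505, 533) = 13 and 13 | (504 − 9864), so the pair is consistent; merging gives n ≡ 573479 (mod 1004705), where 1004705 = lcm(24505, 533).
gcd(1004705, 26) = 13 and 13 | (10 − 573479), so the pair is consistent; merging gives n ≡ 1578184 (mod 2009410), where 2009410 = lcm(1004705, 26).
The solution is unique modulo lcm(24505, 533, 26) = 2009410.

1578184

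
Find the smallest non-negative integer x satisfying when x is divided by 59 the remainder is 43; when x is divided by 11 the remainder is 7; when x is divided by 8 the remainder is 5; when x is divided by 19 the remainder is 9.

The moduli are pairwise coprime; N = 59·11·8·19 = 98648.
N/59 = 1672; 1672 ≡ 20 (mod 59); 20·3 ≡ 1, so inverse 3.
N/11 = 8968; 8968 ≡ 3 (mod 11); 3·4 ≡ 1, so inverse 4.
N/8 = 12331; 12331 ≡ 3 (mod 8); 3·3 ≡ 1, so inverse 3.
N/19 = 5192; 5192 ≡ 5 (mod 19); 5·4 ≡ 1, so inverse 4.
x ≡ 43·1672·3 + 7·8968·4 + 5·12331·3 + 9·5192·4 = 838669.
838669 mod 98648 = 49485.

49485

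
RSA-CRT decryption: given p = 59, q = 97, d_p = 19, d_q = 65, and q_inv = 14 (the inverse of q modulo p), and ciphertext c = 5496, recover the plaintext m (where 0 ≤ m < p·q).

m₁ = c^(d_p) mod p: c ≡ 9 (mod 59), and 9^19 mod 59 = 36.
m₂ = c^(d_q) mod q: c ≡ 64 (mod 97), and 64^65 mod 97 = 64.
h = q_inv·(m₁ − m₂) mod p = 14·(36 − 64) mod 59 = 21.
m = m₂ + h·q = 64 + 21·97 = 2101.

2101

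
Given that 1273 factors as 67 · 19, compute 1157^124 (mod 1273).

157

Mod 67: 1157 ≡ 18; by Fermat, exponent reduces to 124 mod 66 = 58; 18^58 ≡ 23 (mod 67).
Mod 19: 1157 ≡ 17; by Fermat, exponent reduces to 124 mod 18 = 16; 17^16 ≡ 5 (mod 19).
Combine by CRT: x ≡ 23 (mod 67), x ≡ 5 (mod 19) ⇒ x ≡ 157 (mod 1273).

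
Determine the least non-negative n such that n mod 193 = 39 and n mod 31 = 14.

From n ≡ 39 (mod 193) write n = 39 + 193t. Substituting into n ≡ 14 (mod 31) gives 193t ≡ 6 (mod 31), and since 7⁻¹ ≡ 9 (mod 31), t ≡ 23. Hence n ≡ 39 + 193·23 = 4478 (mod 5983).

4478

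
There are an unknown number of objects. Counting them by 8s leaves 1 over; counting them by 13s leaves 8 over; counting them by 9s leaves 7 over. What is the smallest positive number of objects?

385

From N ≡ 1 (mod 8) write N = 1 + 8t. Substituting into N ≡ 8 (mod 13) gives 8t ≡ 7 (mod 13), and since 8⁻¹ ≡ 5 (mod 13), t ≡ 9. Hence N ≡ 1 + 8·9 = 73 (mod 104).
From N ≡ 73 (mod 104) write N = 73 + 104t. Substituting into N ≡ 7 (mod 9) gives 104t ≡ 6 (mod 9), and since 5⁻¹ ≡ 2 (mod 9), t ≡ 3. Hence N ≡ 73 + 104·3 = 385 (mod 936).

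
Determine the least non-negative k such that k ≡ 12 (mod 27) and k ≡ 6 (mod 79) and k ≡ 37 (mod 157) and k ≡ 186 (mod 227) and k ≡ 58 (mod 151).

Combine the congruences pairwise.
From k ≡ 12 (mod 27) write k = 12 + 27t. Substituting into k ≡ 6 (mod 79) gives 27t ≡ 73 (mod 79), and since 27⁻¹ ≡ 41 (mod 79), t ≡ 70. Hence k ≡ 12 + 27·70 = 1902 (mod 2133).
From k ≡ 1902 (mod 2133) write k = 1902 + 2133t. Substituting into k ≡ 37 (mod 157) gives 2133t ≡ 19 (mod 157), and since 92⁻¹ ≡ 128 (mod 157), t ≡ 77. Hence k ≡ 1902 + 2133·77 = 166143 (mod 334881).
From k ≡ 166143 (mod 334881) write k = 166143 + 334881t. Substituting into k ≡ 186 (mod 227) gives 334881t ≡ 207 (mod 227), and since 56⁻¹ ≡ 150 (mod 227), t ≡ 178. Hence k ≡ 166143 + 334881·178 = 59774961 (mod 76017987).
From k ≡ 59774961 (mod 76017987) write k = 59774961 + 76017987t. Substituting into k ≡ 58 (mod 151) gives 76017987t ≡ 108 (mod 151), and since 57⁻¹ ≡ 53 (mod 151), t ≡ 137. Hence k ≡ 59774961 + 76017987·137 = 10474239180 (mod 11478716037).

10474239180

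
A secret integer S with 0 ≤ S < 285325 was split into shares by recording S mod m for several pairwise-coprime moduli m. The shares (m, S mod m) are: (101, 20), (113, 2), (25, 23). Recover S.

The moduli are pairwise coprime; N = 101·113·25 = 285325.
N/101 = 2825; 2825 ≡ 98 (mod 101); 98·67 ≡ 1, so inverse 67.
N/113 = 2525; 2525 ≡ 39 (mod 113); 39·29 ≡ 1, so inverse 29.
N/25 = 11413; 11413 ≡ 13 (mod 25); 13·2 ≡ 1, so inverse 2.
S ≡ 20·2825·67 + 2·2525·29 + 23·11413·2 = 4456948.
4456948 mod 285325 = 177073.

177073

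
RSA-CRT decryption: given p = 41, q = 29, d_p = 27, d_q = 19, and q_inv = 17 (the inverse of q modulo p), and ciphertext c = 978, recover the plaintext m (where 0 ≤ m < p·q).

m₁ = c^(d_p) mod p: c ≡ 35 (mod 41), and 35^27 mod 41 = 29.
m₂ = c^(d_q) mod q: c ≡ 21 (mod 29), and 21^19 mod 29 = 27.
h = q_inv·(m₁ − m₂) mod p = 17·(29 − 27) mod 41 = 34.
m = m₂ + h·q = 27 + 34·29 = 1013.

1013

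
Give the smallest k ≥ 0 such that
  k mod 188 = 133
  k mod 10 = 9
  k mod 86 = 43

6149

Combine the congruences pairwise.
gcd(188, 10) = 2 and 2 | (9 − 133), so the pair is consistent; merging gives k ≡ 509 (mod 940), where 940 = lcm(188, 10).
gcd(940, 86) = 2 and 2 | (43 − 509), so the pair is consistent; merging gives k ≡ 6149 (mod 40420), where 40420 = lcm(940, 86).
The solution is unique modulo lcm(188, 10, 86) = 40420.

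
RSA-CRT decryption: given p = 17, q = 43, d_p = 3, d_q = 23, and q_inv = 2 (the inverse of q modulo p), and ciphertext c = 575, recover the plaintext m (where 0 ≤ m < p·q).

m₁ = c^(d_p) mod p: c ≡ 14 (mod 17), and 14^3 mod 17 = 7.
m₂ = c^(d_q) mod q: c ≡ 16 (mod 43), and 16^23 mod 43 = 41.
h = q_inv·(m₁ − m₂) mod p = 2·(7 − 41) mod 17 = 0.
m = m₂ + h·q = 41 + 0·43 = 41.

41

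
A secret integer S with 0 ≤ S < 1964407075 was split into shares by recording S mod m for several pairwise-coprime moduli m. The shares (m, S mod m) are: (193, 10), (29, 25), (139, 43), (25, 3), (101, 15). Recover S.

1171018053

From S ≡ 10 (mod 193) write S = 10 + 193t. Substituting into S ≡ 25 (mod 29) gives 193t ≡ 15 (mod 29), and since 19⁻¹ ≡ 26 (mod 29), t ≡ 13. Hence S ≡ 10 + 193·13 = 2519 (mod 5597).
From S ≡ 2519 (mod 5597) write S = 2519 + 5597t. Substituting into S ≡ 43 (mod 139) gives 5597t ≡ 26 (mod 139), and since 37⁻¹ ≡ 124 (mod 139), t ≡ 27. Hence S ≡ 2519 + 5597·27 = 153638 (mod 777983).
From S ≡ 153638 (mod 777983) write S = 153638 + 777983t. Substituting into S ≡ 3 (mod 25) gives 777983t ≡ 15 (mod 25), and since 8⁻¹ ≡ 22 (mod 25), t ≡ 5. Hence S ≡ 153638 + 777983·5 = 4043553 (mod 19449575).
From S ≡ 4043553 (mod 19449575) write S = 4043553 + 19449575t. Substituting into S ≡ 15 (mod 101) gives 19449575t ≡ 98 (mod 101), and since 5⁻¹ ≡ 81 (mod 101), t ≡ 60. Hence S ≡ 4043553 + 19449575·60 = 1171018053 (mod 1964407075).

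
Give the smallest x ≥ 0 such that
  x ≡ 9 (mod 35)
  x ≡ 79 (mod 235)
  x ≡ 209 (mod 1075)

gcd(35, 235) = 5 and 5 | (79 − 9), so the pair is consistent; merging gives x ≡ 79 (mod 1645), where 1645 = lcm(35, 235).
gcd(1645, 1075) = 5 and 5 | (209 − 79), so the pair is consistent; merging gives x ≡ 6659 (mod 353675), where 353675 = lcm(1645, 1075).
The solution is unique modulo lcm(35, 235, 1075) = 353675.

6659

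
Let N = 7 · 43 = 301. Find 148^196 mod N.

Mod 7: 148 ≡ 1; by Fermat, exponent reduces to 196 mod 6 = 4; 1^4 ≡ 1 (mod 7).
Mod 43: 148 ≡ 19; by Fermat, exponent reduces to 196 mod 42 = 28; 19^28 ≡ 6 (mod 43).
Combine by CRT: x ≡ 1 (mod 7), x ≡ 6 (mod 43) ⇒ x ≡ 92 (mod 301).

92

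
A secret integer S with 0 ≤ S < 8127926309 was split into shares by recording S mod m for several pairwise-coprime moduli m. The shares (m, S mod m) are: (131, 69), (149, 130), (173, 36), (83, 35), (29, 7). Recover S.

5120560950

Combine the congruences pairwise.
From S ≡ 69 (mod 131) write S = 69 + 131t. Substituting into S ≡ 130 (mod 149) gives 131t ≡ 61 (mod 149), and since 131⁻¹ ≡ 91 (mod 149), t ≡ 38. Hence S ≡ 69 + 131·38 = 5047 (mod 19519).
From S ≡ 5047 (mod 19519) write S = 5047 + 19519t. Substituting into S ≡ 36 (mod 173) gives 19519t ≡ 6 (mod 173), and since 143⁻¹ ≡ 98 (mod 173), t ≡ 69. Hence S ≡ 5047 + 19519·69 = 1351858 (mod 3376787).
From S ≡ 1351858 (mod 3376787) write S = 1351858 + 3376787t. Substituting into S ≡ 35 (mod 83) gives 3376787t ≡ 81 (mod 83), and since 15⁻¹ ≡ 72 (mod 83), t ≡ 22. Hence S ≡ 1351858 + 3376787·22 = 75641172 (mod 280273321).
From S ≡ 75641172 (mod 280273321) write S = 75641172 + 280273321t. Substituting into S ≡ 7 (mod 29) gives 280273321t ≡ 28 (mod 29), and since 8⁻¹ ≡ 11 (mod 29), t ≡ 18. Hence S ≡ 75641172 + 280273321·18 = 5120560950 (mod 8127926309).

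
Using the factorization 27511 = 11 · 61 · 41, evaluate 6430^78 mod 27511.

24226

Mod 11: 6430 ≡ 6; by Fermat, exponent reduces to 78 mod 10 = 8; 6^8 ≡ 4 (mod 11).
Mod 61: 6430 ≡ 25; by Fermat, exponent reduces to 78 mod 60 = 18; 25^18 ≡ 9 (mod 61).
Mod 41: 6430 ≡ 34; by Fermat, exponent reduces to 78 mod 40 = 38; 34^38 ≡ 36 (mod 41).
Combine by CRT: x ≡ 4 (mod 11), x ≡ 9 (mod 61), x ≡ 36 (mod 41) ⇒ x ≡ 24226 (mod 27511).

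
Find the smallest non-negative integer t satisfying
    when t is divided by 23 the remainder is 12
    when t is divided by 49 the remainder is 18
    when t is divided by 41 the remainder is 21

Combine the congruences pairwise.
From t ≡ 12 (mod 23) write t = 12 + 23s. Substituting into t ≡ 18 (mod 49) gives 23s ≡ 6 (mod 49), and since 23⁻¹ ≡ 32 (mod 49), s ≡ 45. Hence t ≡ 12 + 23·45 = 1047 (mod 1127).
From t ≡ 1047 (mod 1127) write t = 1047 + 1127s. Substituting into t ≡ 21 (mod 41) gives 1127s ≡ 40 (mod 41), and since 20⁻¹ ≡ 39 (mod 41), s ≡ 2. Hence t ≡ 1047 + 1127·2 = 3301 (mod 46207).

3301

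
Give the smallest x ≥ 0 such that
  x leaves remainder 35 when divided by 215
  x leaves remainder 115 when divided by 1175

29490

Combine the congruences pairwise.
gcd(215, 1175) = 5 and 5 | (115 − 35), so the pair is consistent; merging gives x ≡ 29490 (mod 50525), where 50525 = lcm(215, 1175).
The solution is unique modulo lcm(215, 1175) = 50525.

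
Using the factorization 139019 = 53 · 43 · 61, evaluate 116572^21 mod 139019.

Mod 53: 116572 ≡ 25; 25^21 ≡ 40 (mod 53).
Mod 43: 116572 ≡ 42; 42^21 ≡ 42 (mod 43).
Mod 61: 116572 ≡ 1; 1^21 ≡ 1 (mod 61).
Combine by CRT: x ≡ 40 (mod 53), x ≡ 42 (mod 43), x ≡ 1 (mod 61) ⇒ x ≡ 37882 (mod 139019).

37882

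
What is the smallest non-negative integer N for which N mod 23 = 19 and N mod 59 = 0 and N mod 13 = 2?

Combine the congruences pairwise.
From N ≡ 19 (mod 23) write N = 19 + 23t. Substituting into N ≡ 0 (mod 59) gives 23t ≡ 40 (mod 59), and since 23⁻¹ ≡ 18 (mod 59), t ≡ 12. Hence N ≡ 19 + 23·12 = 295 (mod 1357).
From N ≡ 295 (mod 1357) write N = 295 + 1357t. Substituting into N ≡ 2 (mod 13) gives 1357t ≡ 6 (mod 13), and since 5⁻¹ ≡ 8 (mod 13), t ≡ 9. Hence N ≡ 295 + 1357·9 = 12508 (mod 17641).

12508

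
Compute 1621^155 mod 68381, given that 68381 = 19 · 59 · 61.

Mod 19: 1621 ≡ 6; by Fermat, exponent reduces to 155 mod 18 = 11; 6^11 ≡ 17 (mod 19).
Mod 59: 1621 ≡ 28; by Fermat, exponent reduces to 155 mod 58 = 39; 28^39 ≡ 22 (mod 59).
Mod 61: 1621 ≡ 35; by Fermat, exponent reduces to 155 mod 60 = 35; 35^35 ≡ 40 (mod 61).
Combine by CRT: x ≡ 17 (mod 19), x ≡ 22 (mod 59), x ≡ 40 (mod 61) ⇒ x ≡ 13887 (mod 68381).

13887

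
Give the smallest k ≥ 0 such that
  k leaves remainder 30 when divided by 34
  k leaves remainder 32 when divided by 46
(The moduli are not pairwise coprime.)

gcd(34, 46) = 2 and 2 | (32 − 30), so the pair is consistent; merging gives k ≡ 676 (mod 782), where 782 = lcm(34, 46).
The solution is unique modulo lcm(34, 46) = 782.

676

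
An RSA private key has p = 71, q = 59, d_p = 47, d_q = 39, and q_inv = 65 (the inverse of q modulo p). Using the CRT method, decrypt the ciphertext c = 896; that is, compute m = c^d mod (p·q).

m₁ = c^(d_p) mod p: c ≡ 44 (mod 71), and 44^47 mod 71 = 68.
m₂ = c^(d_q) mod q: c ≡ 11 (mod 59), and 11^39 mod 59 = 52.
h = q_inv·(m₁ − m₂) mod p = 65·(68 − 52) mod 71 = 46.
m = m₂ + h·q = 52 + 46·59 = 2766.

2766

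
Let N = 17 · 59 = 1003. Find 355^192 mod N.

Mod 17: 355 ≡ 15; since 16 | 192, by Fermat 15^192 ≡ 1 (mod 17).
Mod 59: 355 ≡ 1; by Fermat, exponent reduces to 192 mod 58 = 18; 1^18 ≡ 1 (mod 59).
Combine by CRT: x ≡ 1 (mod 17), x ≡ 1 (mod 59) ⇒ x ≡ 1 (mod 1003).

1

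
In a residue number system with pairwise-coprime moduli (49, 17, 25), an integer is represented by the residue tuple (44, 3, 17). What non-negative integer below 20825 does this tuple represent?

The moduli are pairwise coprime; N = 49·17·25 = 20825.
N/49 = 425; 425 ≡ 33 (mod 49); 33·3 ≡ 1, so inverse 3.
N/17 = 1225; 1225 ≡ 1 (mod 17), inverse 1.
N/25 = 833; 833 ≡ 8 (mod 25); 8·22 ≡ 1, so inverse 22.
x ≡ 44·425·3 + 3·1225·1 + 17·833·22 = 371317.
371317 mod 20825 = 17292.

17292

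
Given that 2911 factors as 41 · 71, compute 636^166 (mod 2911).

1460

Mod 41: 636 ≡ 21; by Fermat, exponent reduces to 166 mod 40 = 6; 21^6 ≡ 25 (mod 41).
Mod 71: 636 ≡ 68; by Fermat, exponent reduces to 166 mod 70 = 26; 68^26 ≡ 40 (mod 71).
Combine by CRT: x ≡ 25 (mod 41), x ≡ 40 (mod 71) ⇒ x ≡ 1460 (mod 2911).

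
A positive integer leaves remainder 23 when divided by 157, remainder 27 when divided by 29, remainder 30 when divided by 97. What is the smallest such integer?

From x ≡ 23 (mod 157) write x = 23 + 157t. Substituting into x ≡ 27 (mod 29) gives 157t ≡ 4 (mod 29), and since 12⁻¹ ≡ 17 (mod 29), t ≡ 10. Hence x ≡ 23 + 157·10 = 1593 (mod 4553).
From x ≡ 1593 (mod 4553) write x = 1593 + 4553t. Substituting into x ≡ 30 (mod 97) gives 4553t ≡ 86 (mod 97), and since 91⁻¹ ≡ 16 (mod 97), t ≡ 18. Hence x ≡ 1593 + 4553·18 = 83547 (mod 441641).

83547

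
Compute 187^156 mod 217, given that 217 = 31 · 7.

Mod 31: 187 ≡ 1; by Fermat, exponent reduces to 156 mod 30 = 6; 1^6 ≡ 1 (mod 31).
Mod 7: 187 ≡ 5; since 6 | 156, by Fermat 5^156 ≡ 1 (mod 7).
Combine by CRT: x ≡ 1 (mod 31), x ≡ 1 (mod 7) ⇒ x ≡ 1 (mod 217).

1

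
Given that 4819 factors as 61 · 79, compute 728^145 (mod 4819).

Mod 61: 728 ≡ 57; by Fermat, exponent reduces to 145 mod 60 = 25; 57^25 ≡ 47 (mod 61).
Mod 79: 728 ≡ 17; by Fermat, exponent reduces to 145 mod 78 = 67; 17^67 ≡ 27 (mod 79).
Combine by CRT: x ≡ 47 (mod 61), x ≡ 27 (mod 79) ⇒ x ≡ 2792 (mod 4819).

2792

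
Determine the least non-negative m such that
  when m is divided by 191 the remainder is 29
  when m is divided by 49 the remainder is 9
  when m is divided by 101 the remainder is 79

197332

The moduli are pairwise coprime; N = 191·49·101 = 945259.
N/191 = 4949; 4949 ≡ 174 (mod 191); 174·146 ≡ 1, so inverse 146.
N/49 = 19291; 19291 ≡ 34 (mod 49); 34·13 ≡ 1, so inverse 13.
N/101 = 9359; 9359 ≡ 67 (mod 101); 67·98 ≡ 1, so inverse 98.
m ≡ 29·4949·146 + 9·19291·13 + 79·9359·98 = 95668491.
95668491 mod 945259 = 197332.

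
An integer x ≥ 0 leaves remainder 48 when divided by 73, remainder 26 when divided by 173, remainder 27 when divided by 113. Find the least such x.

From x ≡ 48 (mod 73) write x = 48 + 73t. Substituting into x ≡ 26 (mod 173) gives 73t ≡ 151 (mod 173), and since 73⁻¹ ≡ 64 (mod 173), t ≡ 149. Hence x ≡ 48 + 73·149 = 10925 (mod 12629).
From x ≡ 10925 (mod 12629) write x = 10925 + 12629t. Substituting into x ≡ 27 (mod 113) gives 12629t ≡ 63 (mod 113), and since 86⁻¹ ≡ 46 (mod 113), t ≡ 73. Hence x ≡ 10925 + 12629·73 = 932842 (mod 1427077).

932842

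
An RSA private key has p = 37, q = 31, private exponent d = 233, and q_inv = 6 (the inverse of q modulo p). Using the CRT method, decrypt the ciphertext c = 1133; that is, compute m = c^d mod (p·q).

d_p = d mod (p−1) = 233 mod 36 = 17; d_q = d mod (q−1) = 23.
m₁ = c^(d_p) mod p: c ≡ 23 (mod 37), and 23^17 mod 37 = 8.
m₂ = c^(d_q) mod q: c ≡ 17 (mod 31), and 17^23 mod 31 = 13.
h = q_inv·(m₁ − m₂) mod p = 6·(8 − 13) mod 37 = 7.
m = m₂ + h·q = 13 + 7·31 = 230.

230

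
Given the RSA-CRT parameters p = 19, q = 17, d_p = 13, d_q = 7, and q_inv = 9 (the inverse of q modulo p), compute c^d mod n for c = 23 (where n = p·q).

m₁ = c^(d_p) mod p: c ≡ 4 (mod 19), and 4^13 mod 19 = 9.
m₂ = c^(d_q) mod q: c ≡ 6 (mod 17), and 6^7 mod 17 = 14.
h = q_inv·(m₁ − m₂) mod p = 9·(9 − 14) mod 19 = 12.
m = m₂ + h·q = 14 + 12·17 = 218.

218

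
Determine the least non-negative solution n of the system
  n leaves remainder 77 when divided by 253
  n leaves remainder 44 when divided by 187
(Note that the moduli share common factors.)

Combine the congruences pairwise.
gcd(253, 187) = 11 and 11 | (44 − 77), so the pair is consistent; merging gives n ≡ 2101 (mod 4301), where 4301 = lcm(253, 187).
The solution is unique modulo lcm(253, 187) = 4301.

2101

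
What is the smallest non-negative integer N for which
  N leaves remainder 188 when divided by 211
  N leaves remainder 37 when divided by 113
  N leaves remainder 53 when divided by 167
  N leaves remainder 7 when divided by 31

The moduli are pairwise coprime; M = 211·113·167·31 = 123435211.
M/211 = 585001; 585001 ≡ 109 (mod 211); 109·151 ≡ 1, so inverse 151.
M/113 = 1092347; 1092347 ≡ 89 (mod 113); 89·80 ≡ 1, so inverse 80.
M/167 = 739133; 739133 ≡ 158 (mod 167); 158·37 ≡ 1, so inverse 37.
M/31 = 3981781; 3981781 ≡ 17 (mod 31); 17·11 ≡ 1, so inverse 11.
N ≡ 188·585001·151 + 37·1092347·80 + 53·739133·37 + 7·3981781·11 = 21596392458.
21596392458 mod 123435211 = 118665744.

118665744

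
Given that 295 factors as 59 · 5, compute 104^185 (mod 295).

Mod 59: 104 ≡ 45; by Fermat, exponent reduces to 185 mod 58 = 11; 45^11 ≡ 5 (mod 59).
Mod 5: 104 ≡ 4; by Fermat, exponent reduces to 185 mod 4 = 1; 4^1 ≡ 4 (mod 5).
Combine by CRT: x ≡ 5 (mod 59), x ≡ 4 (mod 5) ⇒ x ≡ 64 (mod 295).

64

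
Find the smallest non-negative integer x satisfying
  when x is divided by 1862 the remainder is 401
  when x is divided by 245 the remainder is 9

Combine the congruences pairwise.
gcd(1862, 245) = 49 and 49 | (9 − 401), so the pair is consistent; merging gives x ≡ 7849 (mod 9310), where 9310 = lcm(1862, 245).
The solution is unique modulo lcm(1862, 245) = 9310.

7849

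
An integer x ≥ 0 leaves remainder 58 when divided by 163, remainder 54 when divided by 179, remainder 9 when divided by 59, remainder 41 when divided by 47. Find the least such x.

The moduli are pairwise coprime; N = 163·179·59·47 = 80907821.
N/163 = 496367; 496367 ≡ 32 (mod 163); 32·107 ≡ 1, so inverse 107.
N/179 = 451999; 451999 ≡ 24 (mod 179); 24·97 ≡ 1, so inverse 97.
N/59 = 1371319; 1371319 ≡ 41 (mod 59); 41·36 ≡ 1, so inverse 36.
N/47 = 1721443; 1721443 ≡ 21 (mod 47); 21·9 ≡ 1, so inverse 9.
x ≡ 58·496367·107 + 54·451999·97 + 9·1371319·36 + 41·1721443·9 = 6527544187.
6527544187 mod 80907821 = 54918507.

54918507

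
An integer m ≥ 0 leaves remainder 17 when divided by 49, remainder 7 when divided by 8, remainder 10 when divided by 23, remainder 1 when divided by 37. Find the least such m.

Combine the congruences pairwise.
From m ≡ 17 (mod 49) write m = 17 + 49t. Substituting into m ≡ 7 (mod 8) gives 49t ≡ 6 (mod 8), and since 1⁻¹ ≡ 1 (mod 8), t ≡ 6. Hence m ≡ 17 + 49·6 = 311 (mod 392).
From m ≡ 311 (mod 392) write m = 311 + 392t. Substituting into m ≡ 10 (mod 23) gives 392t ≡ 21 (mod 23), and since 1⁻¹ ≡ 1 (mod 23), t ≡ 21. Hence m ≡ 311 + 392·21 = 8543 (mod 9016).
From m ≡ 8543 (mod 9016) write m = 8543 + 9016t. Substituting into m ≡ 1 (mod 37) gives 9016t ≡ 5 (mod 37), and since 25⁻¹ ≡ 3 (mod 37), t ≡ 15. Hence m ≡ 8543 + 9016·15 = 143783 (mod 333592).

143783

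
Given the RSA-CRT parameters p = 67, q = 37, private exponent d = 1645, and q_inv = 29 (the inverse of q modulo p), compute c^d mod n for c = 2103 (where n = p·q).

2177

d_p = d mod (p−1) = 1645 mod 66 = 61; d_q = d mod (q−1) = 25.
m₁ = c^(d_p) mod p: c ≡ 26 (mod 67), and 26^61 mod 67 = 33.
m₂ = c^(d_q) mod q: c ≡ 31 (mod 37), and 31^25 mod 37 = 31.
h = q_inv·(m₁ − m₂) mod p = 29·(33 − 31) mod 67 = 58.
m = m₂ + h·q = 31 + 58·37 = 2177.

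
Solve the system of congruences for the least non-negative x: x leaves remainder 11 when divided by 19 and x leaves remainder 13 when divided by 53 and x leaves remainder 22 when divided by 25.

Combine the congruences pairwise.
From x ≡ 11 (mod 19) write x = 11 + 19t. Substituting into x ≡ 13 (mod 53) gives 19t ≡ 2 (mod 53), and since 19⁻¹ ≡ 14 (mod 53), t ≡ 28. Hence x ≡ 11 + 19·28 = 543 (mod 1007).
From x ≡ 543 (mod 1007) write x = 543 + 1007t. Substituting into x ≡ 22 (mod 25) gives 1007t ≡ 4 (mod 25), and since 7⁻¹ ≡ 18 (mod 25), t ≡ 22. Hence x ≡ 543 + 1007·22 = 22697 (mod 25175).

22697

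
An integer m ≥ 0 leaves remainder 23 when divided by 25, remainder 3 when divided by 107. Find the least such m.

1073

Combine the congruences pairwise.
From m ≡ 23 (mod 25) write m = 23 + 25t. Substituting into m ≡ 3 (mod 107) gives 25t ≡ 87 (mod 107), and since 25⁻¹ ≡ 30 (mod 107), t ≡ 42. Hence m ≡ 23 + 25·42 = 1073 (mod 2675).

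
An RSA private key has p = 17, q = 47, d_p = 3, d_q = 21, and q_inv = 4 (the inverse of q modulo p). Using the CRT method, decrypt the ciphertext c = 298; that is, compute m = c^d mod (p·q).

m₁ = c^(d_p) mod p: c ≡ 9 (mod 17), and 9^3 mod 17 = 15.
m₂ = c^(d_q) mod q: c ≡ 16 (mod 47), and 16^21 mod 47 = 9.
h = q_inv·(m₁ − m₂) mod p = 4·(15 − 9) mod 17 = 7.
m = m₂ + h·q = 9 + 7·47 = 338.

338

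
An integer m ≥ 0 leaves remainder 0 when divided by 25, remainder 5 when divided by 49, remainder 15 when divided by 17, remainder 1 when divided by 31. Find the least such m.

149700

From m ≡ 0 (mod 25) write m = 0 + 25t. Substituting into m ≡ 5 (mod 49) gives 25t ≡ 5 (mod 49), and since 25⁻¹ ≡ 2 (mod 49), t ≡ 10. Hence m ≡ 0 + 25·10 = 250 (mod 1225).
From m ≡ 250 (mod 1225) write m = 250 + 1225t. Substituting into m ≡ 15 (mod 17) gives 1225t ≡ 3 (mod 17), and since 1⁻¹ ≡ 1 (mod 17), t ≡ 3. Hence m ≡ 250 + 1225·3 = 3925 (mod 20825).
From m ≡ 3925 (mod 20825) write m = 3925 + 20825t. Substituting into m ≡ 1 (mod 31) gives 20825t ≡ 13 (mod 31), and since 24⁻¹ ≡ 22 (mod 31), t ≡ 7. Hence m ≡ 3925 + 20825·7 = 149700 (mod 645575).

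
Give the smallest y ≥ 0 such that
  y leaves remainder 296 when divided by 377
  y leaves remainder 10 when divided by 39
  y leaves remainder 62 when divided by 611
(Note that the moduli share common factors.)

Combine the congruences pairwise.
gcd(377, 39) = 13 and 13 | (10 − 296), so the pair is consistent; merging gives y ≡ 673 (mod 1131), where 1131 = lcm(377, 39).
gcd(1131, 611) = 13 and 13 | (62 − 673), so the pair is consistent; merging gives y ≡ 673 (mod 53157), where 53157 = lcm(1131, 611).
The solution is unique modulo lcm(377, 39, 611) = 53157.

673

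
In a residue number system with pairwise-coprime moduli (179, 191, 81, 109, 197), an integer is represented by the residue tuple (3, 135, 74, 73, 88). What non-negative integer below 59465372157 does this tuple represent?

From x ≡ 3 (mod 179) write x = 3 + 179t. Substituting into x ≡ 135 (mod 191) gives 179t ≡ 132 (mod 191), and since 179⁻¹ ≡ 175 (mod 191), t ≡ 180. Hence x ≡ 3 + 179·180 = 32223 (mod 34189).
From x ≡ 32223 (mod 34189) write x = 32223 + 34189t. Substituting into x ≡ 74 (mod 81) gives 34189t ≡ 8 (mod 81), and since 7⁻¹ ≡ 58 (mod 81), t ≡ 59. Hence x ≡ 32223 + 34189·59 = 2049374 (mod 2769309).
From x ≡ 2049374 (mod 2769309) write x = 2049374 + 2769309t. Substituting into x ≡ 73 (mod 109) gives 2769309t ≡ 8 (mod 109), and since 55⁻¹ ≡ 2 (mod 109), t ≡ 16. Hence x ≡ 2049374 + 2769309·16 = 46358318 (mod 301854681).
From x ≡ 46358318 (mod 301854681) write x = 46358318 + 301854681t. Substituting into x ≡ 88 (mod 197) gives 301854681t ≡ 7 (mod 197), and since 52⁻¹ ≡ 72 (mod 197), t ≡ 110. Hence x ≡ 46358318 + 301854681·110 = 33250373228 (mod 59465372157).

33250373228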